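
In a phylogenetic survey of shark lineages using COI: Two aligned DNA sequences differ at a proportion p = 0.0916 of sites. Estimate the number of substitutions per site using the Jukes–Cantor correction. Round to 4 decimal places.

d = −(3/4) ln(1 − 4p/3) = −0.75 ln(1 − 0.122133) = −0.75 ln(0.877867)
  = −0.75 × (-0.130260) = 0.097695 substitutions/site.

0.0977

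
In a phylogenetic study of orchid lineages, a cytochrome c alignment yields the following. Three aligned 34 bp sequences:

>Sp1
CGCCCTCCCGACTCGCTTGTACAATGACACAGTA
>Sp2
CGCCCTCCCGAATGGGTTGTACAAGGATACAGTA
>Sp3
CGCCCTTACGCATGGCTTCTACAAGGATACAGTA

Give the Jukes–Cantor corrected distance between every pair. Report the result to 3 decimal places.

d(Sp1,Sp2) = 0.164, d(Sp1,Sp3) = 0.282, d(Sp2,Sp3) = 0.164

Sp1–Sp2: 5/34 sites differ → p ≈ 0.147059, d = −0.75 ln(1 − 0.196079) = 0.163691 ≈ 0.164.
Sp1–Sp3: 8/34 sites differ → p ≈ 0.235294, d = −0.75 ln(1 − 0.313725) = 0.282358 ≈ 0.282.
Sp2–Sp3: 5/34 sites differ → p ≈ 0.147059, d = −0.75 ln(1 − 0.196079) = 0.163691 ≈ 0.164.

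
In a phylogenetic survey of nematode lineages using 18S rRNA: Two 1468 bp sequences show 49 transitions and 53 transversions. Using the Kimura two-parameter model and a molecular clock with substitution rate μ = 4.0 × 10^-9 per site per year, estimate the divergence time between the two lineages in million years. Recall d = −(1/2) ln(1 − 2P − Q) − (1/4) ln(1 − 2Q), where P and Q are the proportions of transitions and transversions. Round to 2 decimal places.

9.13

P = 49/1468 ≈ 0.033379 and Q = 53/1468 ≈ 0.036104.
Under the Kimura two-parameter model, d = −½ ln(1 − 2P − Q) − ¼ ln(1 − 2Q).
1 − 2P − Q = 0.897138, giving −½ ln(0.897138) = 0.054273.
1 − 2Q = 0.927792, giving −¼ ln(0.927792) = 0.018737.
d = 0.054273 + 0.018737 = 0.073010.
Under a molecular clock d = 2μt, so t = d/(2μ) = 0.073010 / (2 × 4.0 × 10^-9) = 9.13 million years.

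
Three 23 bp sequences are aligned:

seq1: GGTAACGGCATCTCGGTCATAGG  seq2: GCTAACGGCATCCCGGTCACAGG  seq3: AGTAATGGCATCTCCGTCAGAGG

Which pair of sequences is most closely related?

seq1–seq2: 3/23 differ, p = 0.130, d = 0.143.
seq1–seq3: 4/23 differ, p = 0.174, d = 0.198.
seq2–seq3: 6/23 differ, p = 0.261, d = 0.321.
The smallest distance is between seq1 and seq2.

seq1 and seq2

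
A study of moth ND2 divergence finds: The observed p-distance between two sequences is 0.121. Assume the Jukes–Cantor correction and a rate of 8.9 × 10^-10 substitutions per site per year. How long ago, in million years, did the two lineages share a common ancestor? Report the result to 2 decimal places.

74.13

d = −(3/4) ln(1 − 4p/3) = −0.75 ln(1 − 0.161333) = −0.75 ln(0.838667)
  = −0.75 × (-0.175942) = 0.131957 substitutions/site.
Under a molecular clock d = 2μt, so t = d/(2μ) = 0.131957 / (2 × 8.9 × 10^-10) = 74.13 million years.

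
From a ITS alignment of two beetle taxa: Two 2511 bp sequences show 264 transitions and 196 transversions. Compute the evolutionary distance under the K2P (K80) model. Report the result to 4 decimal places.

0.2125

P = 264/2511 ≈ 0.105137 and Q = 196/2511 ≈ 0.078057.
Under the Kimura two-parameter model, d = −½ ln(1 − 2P − Q) − ¼ ln(1 − 2Q).
1 − 2P − Q = 0.711669, giving −½ ln(0.711669) = 0.170071.
1 − 2Q = 0.843886, giving −¼ ln(0.843886) = 0.042434.
d = 0.170071 + 0.042434 = 0.212505.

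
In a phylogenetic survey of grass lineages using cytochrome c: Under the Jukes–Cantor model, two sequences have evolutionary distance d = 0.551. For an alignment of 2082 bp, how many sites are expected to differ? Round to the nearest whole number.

Invert JC69: p = (3/4)(1 − e^(−4d/3)) = 0.75 × (1 − e^(-0.734667)) = 0.75 × (1 − 0.479665) = 0.390251.
Expected differing sites = pL ≈ 0.390251 × 2082 = 812.502582 ≈ 813.

813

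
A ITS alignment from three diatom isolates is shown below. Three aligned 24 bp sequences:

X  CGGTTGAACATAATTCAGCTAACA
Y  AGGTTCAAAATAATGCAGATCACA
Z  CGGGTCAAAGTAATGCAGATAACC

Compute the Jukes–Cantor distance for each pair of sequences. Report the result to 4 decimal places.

d(X,Y) = 0.3041, d(X,Z) = 0.3694, d(Y,Z) = 0.2441

X–Y: 6/24 sites differ → p = 0.25, d = −0.75 ln(1 − 0.333333) = 0.304098 ≈ 0.3041.
X–Z: 7/24 sites differ → p ≈ 0.291667, d = −0.75 ln(1 − 0.388889) = 0.369358 ≈ 0.3694.
Y–Z: 5/24 sites differ → p ≈ 0.208333, d = −0.75 ln(1 − 0.277777) = 0.244066 ≈ 0.2441.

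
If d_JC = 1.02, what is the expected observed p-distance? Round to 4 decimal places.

0.5575

p = (3/4)(1 − e^(−4d/3)) = 0.75 × (1 − e^(-1.36)) = 0.75 × (1 − 0.256661) = 0.557504.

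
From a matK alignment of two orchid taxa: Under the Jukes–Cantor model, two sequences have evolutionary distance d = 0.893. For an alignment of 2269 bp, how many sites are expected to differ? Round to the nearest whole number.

Invert JC69: p = (3/4)(1 − e^(−4d/3)) = 0.75 × (1 − e^(-1.190667)) = 0.75 × (1 − 0.304018) = 0.521987.
Expected differing sites = pL ≈ 0.521987 × 2269 = 1184.388503 ≈ 1184.

1184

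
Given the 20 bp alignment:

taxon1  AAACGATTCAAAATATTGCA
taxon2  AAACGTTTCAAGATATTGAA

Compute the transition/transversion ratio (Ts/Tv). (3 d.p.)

Transitions are A↔G and C↔T; transversions are all other mismatches.
Transitions: 1. Transversions: 2.
R = 1/2 = 0.500.

0.500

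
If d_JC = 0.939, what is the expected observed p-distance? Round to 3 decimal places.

0.536

p = (3/4)(1 − e^(−4d/3)) = 0.75 × (1 − e^(-1.252)) = 0.75 × (1 − 0.285932) = 0.535551.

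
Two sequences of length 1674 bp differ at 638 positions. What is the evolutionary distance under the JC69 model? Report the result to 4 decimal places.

0.5322

p = 638/1674 ≈ 0.381123.
d = −(3/4) ln(1 − 4p/3) = −0.75 ln(1 − 0.508164) = −0.75 ln(0.491836)
  = −0.75 × (-0.709610) = 0.532208 substitutions/site.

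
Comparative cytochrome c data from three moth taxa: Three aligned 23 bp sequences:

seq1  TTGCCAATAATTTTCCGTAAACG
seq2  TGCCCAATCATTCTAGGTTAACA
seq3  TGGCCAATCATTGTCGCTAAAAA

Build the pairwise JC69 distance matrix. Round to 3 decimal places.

d(seq1,seq2) = 0.467, d(seq1,seq3) = 0.390, d(seq2,seq3) = 0.321

seq1–seq2: 8/23 sites differ → p ≈ 0.347826, d = −0.75 ln(1 − 0.463768) = 0.467391 ≈ 0.467.
seq1–seq3: 7/23 sites differ → p ≈ 0.304348, d = −0.75 ln(1 − 0.405797) = 0.390401 ≈ 0.390.
seq2–seq3: 6/23 sites differ → p ≈ 0.26087, d = −0.75 ln(1 − 0.347827) = 0.320584 ≈ 0.321.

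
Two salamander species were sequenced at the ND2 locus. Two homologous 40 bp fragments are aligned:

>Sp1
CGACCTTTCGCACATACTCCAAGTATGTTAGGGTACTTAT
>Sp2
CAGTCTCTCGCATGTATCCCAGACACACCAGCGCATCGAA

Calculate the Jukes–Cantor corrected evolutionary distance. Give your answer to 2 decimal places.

0.90

The sequences differ at 21 of 40 sites, so p = 21/40 = 0.525.
d = −(3/4) ln(1 − 4p/3) = −0.75 ln(1 − 0.7) = −0.75 ln(0.3)
  = −0.75 × (-1.203973) = 0.902980 substitutions/site.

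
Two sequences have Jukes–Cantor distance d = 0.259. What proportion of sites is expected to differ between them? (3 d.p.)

0.219

p = (3/4)(1 − e^(−4d/3)) = 0.75 × (1 − e^(-0.345333)) = 0.75 × (1 − 0.707985) = 0.219011.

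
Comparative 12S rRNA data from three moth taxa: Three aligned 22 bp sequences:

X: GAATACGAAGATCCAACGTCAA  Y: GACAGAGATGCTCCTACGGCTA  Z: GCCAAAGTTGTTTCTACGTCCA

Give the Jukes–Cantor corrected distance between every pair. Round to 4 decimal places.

X–Y: 9/22 sites differ → p ≈ 0.409091, d = −0.75 ln(1 − 0.545455) = 0.591344 ≈ 0.5913.
X–Z: 10/22 sites differ → p ≈ 0.454545, d = −0.75 ln(1 − 0.60606) = 0.698667 ≈ 0.6987.
Y–Z: 7/22 sites differ → p ≈ 0.318182, d = −0.75 ln(1 − 0.424243) = 0.414052 ≈ 0.4141.

d(X,Y) = 0.5913, d(X,Z) = 0.6987, d(Y,Z) = 0.4141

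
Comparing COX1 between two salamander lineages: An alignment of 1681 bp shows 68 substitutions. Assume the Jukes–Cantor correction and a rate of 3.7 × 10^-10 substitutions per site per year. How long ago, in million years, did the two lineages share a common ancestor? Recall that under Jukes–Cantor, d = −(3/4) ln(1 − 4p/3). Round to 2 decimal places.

p = 68/1681 ≈ 0.040452.
d = −(3/4) ln(1 − 4p/3) = −0.75 ln(1 − 0.053936) = −0.75 ln(0.946064)
  = −0.75 × (-0.055445) = 0.041584 substitutions/site.
Under a molecular clock d = 2μt, so t = d/(2μ) = 0.041584 / (2 × 3.7 × 10^-10) = 56.19 million years.

56.19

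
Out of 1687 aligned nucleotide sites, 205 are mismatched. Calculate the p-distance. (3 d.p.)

0.122

p = 205/1687 = 0.121517… ≈ 0.122 (to 3 d.p.).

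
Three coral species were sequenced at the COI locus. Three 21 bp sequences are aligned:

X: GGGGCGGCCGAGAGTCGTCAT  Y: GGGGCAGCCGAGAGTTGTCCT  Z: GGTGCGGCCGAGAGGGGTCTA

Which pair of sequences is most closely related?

X–Y: 3/21 differ, p = 0.143, d = 0.158.
X–Z: 5/21 differ, p = 0.238, d = 0.286.
Y–Z: 6/21 differ, p = 0.286, d = 0.360.
The smallest distance is between X and Y.

X and Y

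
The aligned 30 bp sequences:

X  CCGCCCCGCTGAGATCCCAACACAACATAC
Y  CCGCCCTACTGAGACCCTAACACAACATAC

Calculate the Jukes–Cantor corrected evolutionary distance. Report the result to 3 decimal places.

The sequences differ at 4 of 30 sites (7, 8, 15, 18), so p = 4/30 ≈ 0.133333.
d = −(3/4) ln(1 − 4p/3) = −0.75 ln(1 − 0.177777) = −0.75 ln(0.822223)
  = −0.75 × (-0.195744) = 0.146808 substitutions/site.

0.147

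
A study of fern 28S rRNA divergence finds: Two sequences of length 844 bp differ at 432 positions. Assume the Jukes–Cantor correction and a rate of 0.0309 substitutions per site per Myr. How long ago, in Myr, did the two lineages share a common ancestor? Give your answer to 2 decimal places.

13.92

p = 432/844 ≈ 0.511848.
d = −(3/4) ln(1 − 4p/3) = −0.75 ln(1 − 0.682464) = −0.75 ln(0.317536)
  = −0.75 × (-1.147164) = 0.860373 substitutions/site.
Under a molecular clock d = 2μt, so t = d/(2μ) = 0.860373 / (2 × 0.0309) = 13.92 Myr.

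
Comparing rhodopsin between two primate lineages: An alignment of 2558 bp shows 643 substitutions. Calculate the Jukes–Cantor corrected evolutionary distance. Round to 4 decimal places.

0.3062

p = 643/2558 ≈ 0.251368.
d = −(3/4) ln(1 − 4p/3) = −0.75 ln(1 − 0.335157) = −0.75 ln(0.664843)
  = −0.75 × (-0.408204) = 0.306153 substitutions/site.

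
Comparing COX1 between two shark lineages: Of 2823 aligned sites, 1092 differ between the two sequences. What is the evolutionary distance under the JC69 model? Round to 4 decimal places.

0.5439

p = 1092/2823 ≈ 0.386823.
d = −(3/4) ln(1 − 4p/3) = −0.75 ln(1 − 0.515764) = −0.75 ln(0.484236)
  = −0.75 × (-0.725183) = 0.543887 substitutions/site.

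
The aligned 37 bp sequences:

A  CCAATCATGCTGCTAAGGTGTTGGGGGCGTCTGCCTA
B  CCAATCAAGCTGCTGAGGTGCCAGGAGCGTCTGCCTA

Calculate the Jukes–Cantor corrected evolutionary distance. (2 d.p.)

The sequences differ at 6 of 37 sites (8, 15, 21, 22, 23, 26), so p = 6/37 ≈ 0.162162.
d = −(3/4) ln(1 − 4p/3) = −0.75 ln(1 − 0.216216) = −0.75 ln(0.783784)
  = −0.75 × (-0.243622) = 0.182717 substitutions/site.

0.18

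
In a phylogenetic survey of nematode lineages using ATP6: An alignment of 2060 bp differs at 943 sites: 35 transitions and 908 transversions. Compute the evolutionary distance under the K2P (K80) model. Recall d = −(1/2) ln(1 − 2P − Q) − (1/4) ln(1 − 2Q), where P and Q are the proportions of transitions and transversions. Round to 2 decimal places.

P = 35/2060 ≈ 0.01699 and Q = 908/2060 ≈ 0.440777.
Under the Kimura two-parameter model, d = −½ ln(1 − 2P − Q) − ¼ ln(1 − 2Q).
1 − 2P − Q = 0.525243, giving −½ ln(0.525243) = 0.321947.
1 − 2Q = 0.118446, giving −¼ ln(0.118446) = 0.533325.
d = 0.321947 + 0.533325 = 0.855272.

0.86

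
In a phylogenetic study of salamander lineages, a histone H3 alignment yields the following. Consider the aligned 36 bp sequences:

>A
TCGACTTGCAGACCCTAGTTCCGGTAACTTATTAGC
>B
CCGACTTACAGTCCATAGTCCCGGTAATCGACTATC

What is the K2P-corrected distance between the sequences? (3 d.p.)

Of 36 sites, 6 differences are transitions and 4 are transversions, so P = 6/36 ≈ 0.166667 and Q = 4/36 ≈ 0.111111.
Under the Kimura two-parameter model, d = −½ ln(1 − 2P − Q) − ¼ ln(1 − 2Q).
1 − 2P − Q = 0.555555, giving −½ ln(0.555555) = 0.293894.
1 − 2Q = 0.777778, giving −¼ ln(0.777778) = 0.062829.
d = 0.293894 + 0.062829 = 0.356723.

0.357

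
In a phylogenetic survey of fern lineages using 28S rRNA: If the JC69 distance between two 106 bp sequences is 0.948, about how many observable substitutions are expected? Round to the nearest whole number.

Invert JC69: p = (3/4)(1 − e^(−4d/3)) = 0.75 × (1 − e^(-1.264)) = 0.75 × (1 − 0.282522) = 0.538109.
Expected differing sites = pL ≈ 0.538109 × 106 = 57.039554 ≈ 57.

57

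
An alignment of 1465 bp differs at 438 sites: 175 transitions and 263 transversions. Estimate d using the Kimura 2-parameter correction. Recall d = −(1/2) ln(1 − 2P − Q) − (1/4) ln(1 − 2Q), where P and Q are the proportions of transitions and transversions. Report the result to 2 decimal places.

0.38

P = 175/1465 ≈ 0.119454 and Q = 263/1465 ≈ 0.179522.
Under the Kimura two-parameter model, d = −½ ln(1 − 2P − Q) − ¼ ln(1 − 2Q).
1 − 2P − Q = 0.58157, giving −½ ln(0.58157) = 0.271012.
1 − 2Q = 0.640956, giving −¼ ln(0.640956) = 0.111199.
d = 0.271012 + 0.111199 = 0.382211.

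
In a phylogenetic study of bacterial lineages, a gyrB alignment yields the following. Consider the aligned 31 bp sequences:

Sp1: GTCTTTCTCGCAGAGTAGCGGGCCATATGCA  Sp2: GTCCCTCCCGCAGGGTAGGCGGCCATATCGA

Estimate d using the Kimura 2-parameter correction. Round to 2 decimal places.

0.32

Of 31 sites, 4 differences are transitions and 4 are transversions, so P = 4/31 ≈ 0.129032 and Q = 4/31 ≈ 0.129032.
Under the Kimura two-parameter model, d = −½ ln(1 − 2P − Q) − ¼ ln(1 − 2Q).
1 − 2P − Q = 0.612904, giving −½ ln(0.612904) = 0.244773.
1 − 2Q = 0.741936, giving −¼ ln(0.741936) = 0.074623.
d = 0.244773 + 0.074623 = 0.319396.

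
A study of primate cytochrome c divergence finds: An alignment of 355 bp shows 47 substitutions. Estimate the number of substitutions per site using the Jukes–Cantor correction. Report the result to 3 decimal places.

0.146

p = 47/355 ≈ 0.132394.
d = −(3/4) ln(1 − 4p/3) = −0.75 ln(1 − 0.176525) = −0.75 ln(0.823475)
  = −0.75 × (-0.194222) = 0.145667 substitutions/site.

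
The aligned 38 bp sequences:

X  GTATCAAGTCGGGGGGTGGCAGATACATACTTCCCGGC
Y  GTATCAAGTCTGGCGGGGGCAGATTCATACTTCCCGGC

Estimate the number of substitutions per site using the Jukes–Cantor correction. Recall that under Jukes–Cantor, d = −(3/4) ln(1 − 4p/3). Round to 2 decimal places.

0.11

The sequences differ at 4 of 38 sites (11, 14, 17, 25), so p = 4/38 ≈ 0.105263.
d = −(3/4) ln(1 − 4p/3) = −0.75 ln(1 − 0.140351) = −0.75 ln(0.859649)
  = −0.75 × (-0.151231) = 0.113423 substitutions/site.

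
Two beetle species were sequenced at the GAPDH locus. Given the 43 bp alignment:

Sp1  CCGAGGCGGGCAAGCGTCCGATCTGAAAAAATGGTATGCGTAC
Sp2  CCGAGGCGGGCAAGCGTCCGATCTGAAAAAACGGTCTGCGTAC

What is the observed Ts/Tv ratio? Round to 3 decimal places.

Transitions are A↔G and C↔T; transversions are all other mismatches.
Transitions: 1. Transversions: 1.
R = 1/1 = 1.000.

1.000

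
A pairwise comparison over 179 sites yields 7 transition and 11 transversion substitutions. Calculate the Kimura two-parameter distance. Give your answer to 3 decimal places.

P = 7/179 ≈ 0.039106 and Q = 11/179 ≈ 0.061453.
Under the Kimura two-parameter model, d = −½ ln(1 − 2P − Q) − ¼ ln(1 − 2Q).
1 − 2P − Q = 0.860335, giving −½ ln(0.860335) = 0.075217.
1 − 2Q = 0.877094, giving −¼ ln(0.877094) = 0.032785.
d = 0.075217 + 0.032785 = 0.108002.

0.108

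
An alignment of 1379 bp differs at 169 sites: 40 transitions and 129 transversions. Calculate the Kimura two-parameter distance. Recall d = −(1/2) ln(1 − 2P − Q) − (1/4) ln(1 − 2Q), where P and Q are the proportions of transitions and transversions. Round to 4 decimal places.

0.1340

P = 40/1379 ≈ 0.029007 and Q = 129/1379 ≈ 0.093546.
Under the Kimura two-parameter model, d = −½ ln(1 − 2P − Q) − ¼ ln(1 − 2Q).
1 − 2P − Q = 0.84844, giving −½ ln(0.84844) = 0.082178.
1 − 2Q = 0.812908, giving −¼ ln(0.812908) = 0.051784.
d = 0.082178 + 0.051784 = 0.133962.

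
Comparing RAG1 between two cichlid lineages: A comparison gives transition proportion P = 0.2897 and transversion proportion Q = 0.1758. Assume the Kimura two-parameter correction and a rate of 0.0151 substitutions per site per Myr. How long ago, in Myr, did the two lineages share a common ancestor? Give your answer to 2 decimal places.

26.89

Under the Kimura two-parameter model, d = −½ ln(1 − 2P − Q) − ¼ ln(1 − 2Q).
1 − 2P − Q = 0.2448, giving −½ ln(0.2448) = 0.703657.
1 − 2Q = 0.6484, giving −¼ ln(0.6484) = 0.108312.
d = 0.703657 + 0.108312 = 0.811969.
Under a molecular clock d = 2μt, so t = d/(2μ) = 0.811969 / (2 × 0.0151) = 26.89 Myr.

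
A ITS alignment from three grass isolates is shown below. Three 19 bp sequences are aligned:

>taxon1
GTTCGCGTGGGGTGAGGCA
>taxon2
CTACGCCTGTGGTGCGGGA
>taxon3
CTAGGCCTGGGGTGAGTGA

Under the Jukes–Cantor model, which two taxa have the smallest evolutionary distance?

taxon2 and taxon3

taxon1–taxon2: 6/19 differ, p = 0.316, d = 0.410.
taxon1–taxon3: 6/19 differ, p = 0.316, d = 0.410.
taxon2–taxon3: 4/19 differ, p = 0.211, d = 0.247.
The smallest distance is between taxon2 and taxon3.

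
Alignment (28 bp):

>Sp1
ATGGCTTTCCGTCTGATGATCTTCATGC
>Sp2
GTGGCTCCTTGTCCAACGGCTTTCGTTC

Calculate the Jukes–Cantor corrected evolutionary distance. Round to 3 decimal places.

0.724

The sequences differ at 13 of 28 sites, so p = 13/28 ≈ 0.464286.
d = −(3/4) ln(1 − 4p/3) = −0.75 ln(1 − 0.619048) = −0.75 ln(0.380952)
  = −0.75 × (-0.965082) = 0.723812 substitutions/site.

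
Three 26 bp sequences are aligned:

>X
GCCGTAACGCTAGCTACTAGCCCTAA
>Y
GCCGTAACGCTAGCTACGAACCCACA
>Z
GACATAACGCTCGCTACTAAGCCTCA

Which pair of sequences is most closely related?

X and Y

X–Y: 4/26 differ, p = 0.154, d = 0.172.
X–Z: 6/26 differ, p = 0.231, d = 0.276.
Y–Z: 6/26 differ, p = 0.231, d = 0.276.
The smallest distance is between X and Y.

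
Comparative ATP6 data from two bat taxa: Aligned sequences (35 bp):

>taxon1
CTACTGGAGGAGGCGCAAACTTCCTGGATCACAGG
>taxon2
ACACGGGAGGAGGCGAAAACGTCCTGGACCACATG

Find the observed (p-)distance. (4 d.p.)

0.2000

The sequences differ at 7 of 35 positions (sites 1, 2, 5, 16, 21, 29, 34).
p = 7/35 = 0.2000.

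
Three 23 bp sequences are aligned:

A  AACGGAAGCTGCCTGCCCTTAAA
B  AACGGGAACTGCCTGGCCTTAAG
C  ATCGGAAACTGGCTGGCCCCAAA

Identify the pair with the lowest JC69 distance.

A–B: 4/23 differ, p = 0.174, d = 0.198.
A–C: 6/23 differ, p = 0.261, d = 0.321.
B–C: 6/23 differ, p = 0.261, d = 0.321.
The smallest distance is between A and B.

A and B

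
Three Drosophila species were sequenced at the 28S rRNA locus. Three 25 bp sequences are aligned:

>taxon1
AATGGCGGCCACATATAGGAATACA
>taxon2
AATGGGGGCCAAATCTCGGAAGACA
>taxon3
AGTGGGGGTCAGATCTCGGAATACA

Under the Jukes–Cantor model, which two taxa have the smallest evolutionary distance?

taxon1–taxon2: 5/25 differ, p = 0.200, d = 0.233.
taxon1–taxon3: 6/25 differ, p = 0.240, d = 0.289.
taxon2–taxon3: 4/25 differ, p = 0.160, d = 0.180.
The smallest distance is between taxon2 and taxon3.

taxon2 and taxon3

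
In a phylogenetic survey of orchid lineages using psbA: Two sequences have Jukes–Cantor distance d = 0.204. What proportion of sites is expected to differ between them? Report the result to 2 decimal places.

0.18

p = (3/4)(1 − e^(−4d/3)) = 0.75 × (1 − e^(-0.272)) = 0.75 × (1 − 0.761854) = 0.178610.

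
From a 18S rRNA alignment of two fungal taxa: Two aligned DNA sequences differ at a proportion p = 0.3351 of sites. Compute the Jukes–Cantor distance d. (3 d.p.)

0.444

d = −(3/4) ln(1 − 4p/3) = −0.75 ln(1 − 0.4468) = −0.75 ln(0.5532)
  = −0.75 × (-0.592036) = 0.444027 substitutions/site.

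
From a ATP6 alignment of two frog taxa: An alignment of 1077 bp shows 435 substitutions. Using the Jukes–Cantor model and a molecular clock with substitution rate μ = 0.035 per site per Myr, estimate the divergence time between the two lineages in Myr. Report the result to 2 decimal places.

p = 435/1077 ≈ 0.4039.
d = −(3/4) ln(1 − 4p/3) = −0.75 ln(1 − 0.538533) = −0.75 ln(0.461467)
  = −0.75 × (-0.773345) = 0.580009 substitutions/site.
Under a molecular clock d = 2μt, so t = d/(2μ) = 0.580009 / (2 × 0.035) = 8.29 Myr.

8.29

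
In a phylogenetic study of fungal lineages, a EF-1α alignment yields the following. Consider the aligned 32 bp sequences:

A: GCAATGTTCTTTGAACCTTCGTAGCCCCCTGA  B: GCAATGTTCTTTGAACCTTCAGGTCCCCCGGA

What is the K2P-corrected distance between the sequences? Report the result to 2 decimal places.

Of 32 sites, 2 differences are transitions and 3 are transversions, so P = 2/32 = 0.0625 and Q = 3/32 = 0.09375.
Under the Kimura two-parameter model, d = −½ ln(1 − 2P − Q) − ¼ ln(1 − 2Q).
1 − 2P − Q = 0.78125, giving −½ ln(0.78125) = 0.123430.
1 − 2Q = 0.8125, giving −¼ ln(0.8125) = 0.051910.
d = 0.123430 + 0.051910 = 0.175340.

0.18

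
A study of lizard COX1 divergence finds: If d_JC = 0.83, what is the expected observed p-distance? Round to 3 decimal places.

0.502

p = (3/4)(1 − e^(−4d/3)) = 0.75 × (1 − e^(-1.106667)) = 0.75 × (1 − 0.330659) = 0.502006.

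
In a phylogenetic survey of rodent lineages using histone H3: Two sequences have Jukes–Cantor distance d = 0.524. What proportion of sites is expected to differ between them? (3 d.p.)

p = (3/4)(1 − e^(−4d/3)) = 0.75 × (1 − e^(-0.698667)) = 0.75 × (1 − 0.497248) = 0.377064.

0.377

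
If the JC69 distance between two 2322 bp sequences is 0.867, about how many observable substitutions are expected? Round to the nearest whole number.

Invert JC69: p = (3/4)(1 − e^(−4d/3)) = 0.75 × (1 − e^(-1.156)) = 0.75 × (1 − 0.314743) = 0.513943.
Expected differing sites = pL ≈ 0.513943 × 2322 = 1193.375646 ≈ 1193.

1193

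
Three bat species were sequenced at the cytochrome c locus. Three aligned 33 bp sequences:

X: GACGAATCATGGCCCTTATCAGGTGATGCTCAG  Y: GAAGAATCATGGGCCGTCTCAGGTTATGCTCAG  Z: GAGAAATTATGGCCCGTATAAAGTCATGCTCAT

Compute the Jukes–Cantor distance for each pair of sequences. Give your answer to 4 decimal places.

X–Y: 5/33 sites differ → p ≈ 0.151515, d = −0.75 ln(1 − 0.20202) = 0.169254 ≈ 0.1693.
X–Z: 8/33 sites differ → p ≈ 0.242424, d = −0.75 ln(1 − 0.323232) = 0.292820 ≈ 0.2928.
Y–Z: 9/33 sites differ → p ≈ 0.272727, d = −0.75 ln(1 − 0.363636) = 0.338988 ≈ 0.3390.

d(X,Y) = 0.1693, d(X,Z) = 0.2928, d(Y,Z) = 0.3390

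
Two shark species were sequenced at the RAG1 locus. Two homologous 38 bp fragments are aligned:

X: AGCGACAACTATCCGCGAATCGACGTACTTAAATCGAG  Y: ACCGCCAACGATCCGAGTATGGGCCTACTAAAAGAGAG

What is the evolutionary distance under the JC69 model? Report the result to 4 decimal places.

The sequences differ at 11 of 38 sites, so p = 11/38 ≈ 0.289474.
d = −(3/4) ln(1 − 4p/3) = −0.75 ln(1 − 0.385965) = −0.75 ln(0.614035)
  = −0.75 × (-0.487703) = 0.365777 substitutions/site.

0.3658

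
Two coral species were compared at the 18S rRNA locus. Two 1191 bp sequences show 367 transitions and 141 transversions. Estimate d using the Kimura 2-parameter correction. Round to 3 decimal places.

0.731

P = 367/1191 ≈ 0.308144 and Q = 141/1191 ≈ 0.118388.
Under the Kimura two-parameter model, d = −½ ln(1 − 2P − Q) − ¼ ln(1 − 2Q).
1 − 2P − Q = 0.265324, giving −½ ln(0.265324) = 0.663402.
1 − 2Q = 0.763224, giving −¼ ln(0.763224) = 0.067551.
d = 0.663402 + 0.067551 = 0.730953.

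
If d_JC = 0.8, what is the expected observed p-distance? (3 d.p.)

p = (3/4)(1 − e^(−4d/3)) = 0.75 × (1 − e^(-1.066667)) = 0.75 × (1 − 0.344154) = 0.491885.

0.492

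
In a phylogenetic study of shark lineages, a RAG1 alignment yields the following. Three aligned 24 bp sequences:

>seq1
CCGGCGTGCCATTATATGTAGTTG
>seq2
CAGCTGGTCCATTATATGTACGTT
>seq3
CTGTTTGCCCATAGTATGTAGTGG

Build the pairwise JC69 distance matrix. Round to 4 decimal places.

d(seq1,seq2) = 0.4408, d(seq1,seq3) = 0.5199, d(seq2,seq3) = 0.6082

seq1–seq2: 8/24 sites differ → p ≈ 0.333333, d = −0.75 ln(1 − 0.444444) = 0.440839 ≈ 0.4408.
seq1–seq3: 9/24 sites differ → p = 0.375, d = −0.75 ln(1 − 0.5) = 0.519860 ≈ 0.5199.
seq2–seq3: 10/24 sites differ → p ≈ 0.416667, d = −0.75 ln(1 − 0.555556) = 0.608198 ≈ 0.6082.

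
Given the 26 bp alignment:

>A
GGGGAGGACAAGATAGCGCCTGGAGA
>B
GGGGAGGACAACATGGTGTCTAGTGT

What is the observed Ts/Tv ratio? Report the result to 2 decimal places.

Transitions are A↔G and C↔T; transversions are all other mismatches.
Transitions: 4. Transversions: 3.
R = 4/3 = 1.333333… ≈ 1.33 (to 2 d.p.).

1.33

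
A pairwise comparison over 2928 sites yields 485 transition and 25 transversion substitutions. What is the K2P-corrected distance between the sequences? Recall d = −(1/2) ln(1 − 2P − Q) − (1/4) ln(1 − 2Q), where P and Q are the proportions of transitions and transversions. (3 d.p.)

P = 485/2928 ≈ 0.165642 and Q = 25/2928 ≈ 0.008538.
Under the Kimura two-parameter model, d = −½ ln(1 − 2P − Q) − ¼ ln(1 − 2Q).
1 − 2P − Q = 0.660178, giving −½ ln(0.660178) = 0.207623.
1 − 2Q = 0.982924, giving −¼ ln(0.982924) = 0.004306.
d = 0.207623 + 0.004306 = 0.211929.

0.212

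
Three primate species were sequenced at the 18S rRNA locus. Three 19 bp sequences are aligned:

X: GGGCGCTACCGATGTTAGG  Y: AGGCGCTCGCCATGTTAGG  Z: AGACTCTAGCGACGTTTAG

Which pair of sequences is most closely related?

X–Y: 4/19 differ, p = 0.211, d = 0.247.
X–Z: 7/19 differ, p = 0.368, d = 0.507.
Y–Z: 7/19 differ, p = 0.368, d = 0.507.
The smallest distance is between X and Y.

X and Y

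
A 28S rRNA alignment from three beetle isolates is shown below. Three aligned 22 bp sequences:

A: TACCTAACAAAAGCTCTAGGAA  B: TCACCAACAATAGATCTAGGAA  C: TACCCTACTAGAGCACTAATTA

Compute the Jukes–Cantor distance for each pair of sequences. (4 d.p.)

A–B: 5/22 sites differ → p ≈ 0.227273, d = −0.75 ln(1 − 0.303031) = 0.270761 ≈ 0.2708.
A–C: 8/22 sites differ → p ≈ 0.363636, d = −0.75 ln(1 − 0.484848) = 0.497470 ≈ 0.4975.
B–C: 10/22 sites differ → p ≈ 0.454545, d = −0.75 ln(1 − 0.60606) = 0.698667 ≈ 0.6987.

d(A,B) = 0.2708, d(A,C) = 0.4975, d(B,C) = 0.6987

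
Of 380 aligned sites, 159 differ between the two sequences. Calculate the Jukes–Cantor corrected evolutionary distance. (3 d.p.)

p = 159/380 ≈ 0.418421.
d = −(3/4) ln(1 − 4p/3) = −0.75 ln(1 − 0.557895) = −0.75 ln(0.442105)
  = −0.75 × (-0.816208) = 0.612156 substitutions/site.

0.612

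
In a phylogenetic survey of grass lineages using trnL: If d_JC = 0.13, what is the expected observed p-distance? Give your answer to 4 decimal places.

0.1194

p = (3/4)(1 − e^(−4d/3)) = 0.75 × (1 − e^(-0.173333)) = 0.75 × (1 − 0.840858) = 0.119357.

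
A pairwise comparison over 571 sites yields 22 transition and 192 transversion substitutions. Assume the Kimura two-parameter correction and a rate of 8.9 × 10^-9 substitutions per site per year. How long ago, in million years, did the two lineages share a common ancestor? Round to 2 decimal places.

30.66

P = 22/571 ≈ 0.038529 and Q = 192/571 ≈ 0.336252.
Under the Kimura two-parameter model, d = −½ ln(1 − 2P − Q) − ¼ ln(1 − 2Q).
1 − 2P − Q = 0.58669, giving −½ ln(0.58669) = 0.266629.
1 − 2Q = 0.327496, giving −¼ ln(0.327496) = 0.279070.
d = 0.266629 + 0.279070 = 0.545699.
Under a molecular clock d = 2μt, so t = d/(2μ) = 0.545699 / (2 × 8.9 × 10^-9) = 30.66 million years.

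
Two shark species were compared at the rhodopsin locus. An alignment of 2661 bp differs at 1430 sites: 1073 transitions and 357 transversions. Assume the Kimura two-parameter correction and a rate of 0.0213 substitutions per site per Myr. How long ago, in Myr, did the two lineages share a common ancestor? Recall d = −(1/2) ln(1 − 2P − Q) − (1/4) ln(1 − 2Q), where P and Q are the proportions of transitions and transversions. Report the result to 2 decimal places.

P = 1073/2661 ≈ 0.403232 and Q = 357/2661 ≈ 0.13416.
Under the Kimura two-parameter model, d = −½ ln(1 − 2P − Q) − ¼ ln(1 − 2Q).
1 − 2P − Q = 0.059376, giving −½ ln(0.059376) = 1.411933.
1 − 2Q = 0.73168, giving −¼ ln(0.73168) = 0.078103.
d = 1.411933 + 0.078103 = 1.490036.
Under a molecular clock d = 2μt, so t = d/(2μ) = 1.490036 / (2 × 0.0213) = 34.98 Myr.

34.98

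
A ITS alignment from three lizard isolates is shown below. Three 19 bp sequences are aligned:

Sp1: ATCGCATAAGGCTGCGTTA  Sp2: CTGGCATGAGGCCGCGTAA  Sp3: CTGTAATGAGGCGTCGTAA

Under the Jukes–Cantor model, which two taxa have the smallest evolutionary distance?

Sp2 and Sp3

Sp1–Sp2: 5/19 differ, p = 0.263, d = 0.324.
Sp1–Sp3: 8/19 differ, p = 0.421, d = 0.618.
Sp2–Sp3: 4/19 differ, p = 0.211, d = 0.247.
The smallest distance is between Sp2 and Sp3.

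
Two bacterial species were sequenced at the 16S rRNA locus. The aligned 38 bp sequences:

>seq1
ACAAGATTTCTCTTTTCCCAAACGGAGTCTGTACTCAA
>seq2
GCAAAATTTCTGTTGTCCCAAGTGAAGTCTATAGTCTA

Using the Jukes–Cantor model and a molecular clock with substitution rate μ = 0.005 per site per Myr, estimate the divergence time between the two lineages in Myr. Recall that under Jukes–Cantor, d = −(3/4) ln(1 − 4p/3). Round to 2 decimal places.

The sequences differ at 10 of 38 sites (1, 5, 12, 15, 22, 23, 25, 31, 34, 37), so p = 10/38 ≈ 0.263158.
d = −(3/4) ln(1 − 4p/3) = −0.75 ln(1 − 0.350877) = −0.75 ln(0.649123)
  = −0.75 × (-0.432133) = 0.324100 substitutions/site.
Under a molecular clock d = 2μt, so t = d/(2μ) = 0.324100 / (2 × 0.005) = 32.41 Myr.

32.41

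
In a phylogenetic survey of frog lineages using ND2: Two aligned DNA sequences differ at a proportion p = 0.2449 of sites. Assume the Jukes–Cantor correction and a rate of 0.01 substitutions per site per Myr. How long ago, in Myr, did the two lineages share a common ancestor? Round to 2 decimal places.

d = −(3/4) ln(1 − 4p/3) = −0.75 ln(1 − 0.326533) = −0.75 ln(0.673467)
  = −0.75 × (-0.395316) = 0.296487 substitutions/site.
Under a molecular clock d = 2μt, so t = d/(2μ) = 0.296487 / (2 × 0.01) = 14.82 Myr.

14.82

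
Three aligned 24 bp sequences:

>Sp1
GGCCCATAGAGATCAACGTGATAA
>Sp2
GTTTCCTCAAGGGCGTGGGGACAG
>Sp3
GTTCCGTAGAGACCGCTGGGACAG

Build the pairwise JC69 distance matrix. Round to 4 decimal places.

d(Sp1,Sp2) = 1.1281, d(Sp1,Sp3) = 0.6082, d(Sp2,Sp3) = 0.4408

Sp1–Sp2: 14/24 sites differ → p ≈ 0.583333, d = −0.75 ln(1 − 0.777777) = 1.128055 ≈ 1.1281.
Sp1–Sp3: 10/24 sites differ → p ≈ 0.416667, d = −0.75 ln(1 − 0.555556) = 0.608198 ≈ 0.6082.
Sp2–Sp3: 8/24 sites differ → p ≈ 0.333333, d = −0.75 ln(1 − 0.444444) = 0.440839 ≈ 0.4408.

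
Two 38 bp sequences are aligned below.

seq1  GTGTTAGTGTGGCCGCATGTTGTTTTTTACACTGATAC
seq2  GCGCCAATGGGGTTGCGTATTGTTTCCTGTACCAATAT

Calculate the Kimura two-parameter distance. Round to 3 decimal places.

0.859

Of 38 sites, 15 differences are transitions and 1 are transversions, so P = 15/38 ≈ 0.394737 and Q = 1/38 ≈ 0.026316.
Under the Kimura two-parameter model, d = −½ ln(1 − 2P − Q) − ¼ ln(1 − 2Q).
1 − 2P − Q = 0.18421, giving −½ ln(0.18421) = 0.845839.
1 − 2Q = 0.947368, giving −¼ ln(0.947368) = 0.013517.
d = 0.845839 + 0.013517 = 0.859356.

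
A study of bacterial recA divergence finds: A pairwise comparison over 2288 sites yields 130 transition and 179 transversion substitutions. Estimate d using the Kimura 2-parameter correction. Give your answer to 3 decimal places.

0.149

P = 130/2288 ≈ 0.056818 and Q = 179/2288 ≈ 0.078234.
Under the Kimura two-parameter model, d = −½ ln(1 − 2P − Q) − ¼ ln(1 − 2Q).
1 − 2P − Q = 0.80813, giving −½ ln(0.80813) = 0.106516.
1 − 2Q = 0.843532, giving −¼ ln(0.843532) = 0.042539.
d = 0.106516 + 0.042539 = 0.149055.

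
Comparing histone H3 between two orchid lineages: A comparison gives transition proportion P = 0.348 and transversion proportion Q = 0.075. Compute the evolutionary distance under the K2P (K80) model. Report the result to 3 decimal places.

0.778

Under the Kimura two-parameter model, d = −½ ln(1 − 2P − Q) − ¼ ln(1 − 2Q).
1 − 2P − Q = 0.229, giving −½ ln(0.229) = 0.737017.
1 − 2Q = 0.85, giving −¼ ln(0.85) = 0.040630.
d = 0.737017 + 0.040630 = 0.777647.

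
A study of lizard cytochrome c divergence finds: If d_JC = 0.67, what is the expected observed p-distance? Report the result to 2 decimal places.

0.44

p = (3/4)(1 − e^(−4d/3)) = 0.75 × (1 − e^(-0.893333)) = 0.75 × (1 − 0.409289) = 0.443033.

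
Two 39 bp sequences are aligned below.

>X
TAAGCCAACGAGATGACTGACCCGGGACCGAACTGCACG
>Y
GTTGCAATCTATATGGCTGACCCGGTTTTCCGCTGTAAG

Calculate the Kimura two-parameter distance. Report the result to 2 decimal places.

0.65

Of 39 sites, 5 differences are transitions and 12 are transversions, so P = 5/39 ≈ 0.128205 and Q = 12/39 ≈ 0.307692.
Under the Kimura two-parameter model, d = −½ ln(1 − 2P − Q) − ¼ ln(1 − 2Q).
1 − 2P − Q = 0.435898, giving −½ ln(0.435898) = 0.415174.
1 − 2Q = 0.384616, giving −¼ ln(0.384616) = 0.238877.
d = 0.415174 + 0.238877 = 0.654051.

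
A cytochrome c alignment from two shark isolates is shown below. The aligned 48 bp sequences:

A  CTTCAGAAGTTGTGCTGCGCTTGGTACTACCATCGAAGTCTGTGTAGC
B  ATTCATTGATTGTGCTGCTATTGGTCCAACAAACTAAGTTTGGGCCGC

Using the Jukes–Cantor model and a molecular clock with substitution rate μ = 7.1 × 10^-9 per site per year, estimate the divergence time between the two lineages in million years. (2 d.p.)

31.05

The sequences differ at 16 of 48 sites, so p = 16/48 ≈ 0.333333.
d = −(3/4) ln(1 − 4p/3) = −0.75 ln(1 − 0.444444) = −0.75 ln(0.555556)
  = −0.75 × (-0.587786) = 0.440840 substitutions/site.
Under a molecular clock d = 2μt, so t = d/(2μ) = 0.440840 / (2 × 7.1 × 10^-9) = 31.05 million years.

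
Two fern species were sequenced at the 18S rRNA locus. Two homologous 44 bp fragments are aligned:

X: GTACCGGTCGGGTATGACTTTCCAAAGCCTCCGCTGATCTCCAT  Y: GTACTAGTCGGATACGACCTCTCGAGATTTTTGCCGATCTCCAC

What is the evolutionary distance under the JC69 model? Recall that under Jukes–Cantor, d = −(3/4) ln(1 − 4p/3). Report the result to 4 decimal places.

The sequences differ at 16 of 44 sites, so p = 16/44 ≈ 0.363636.
d = −(3/4) ln(1 − 4p/3) = −0.75 ln(1 − 0.484848) = −0.75 ln(0.515152)
  = −0.75 × (-0.663293) = 0.497470 substitutions/site.

0.4975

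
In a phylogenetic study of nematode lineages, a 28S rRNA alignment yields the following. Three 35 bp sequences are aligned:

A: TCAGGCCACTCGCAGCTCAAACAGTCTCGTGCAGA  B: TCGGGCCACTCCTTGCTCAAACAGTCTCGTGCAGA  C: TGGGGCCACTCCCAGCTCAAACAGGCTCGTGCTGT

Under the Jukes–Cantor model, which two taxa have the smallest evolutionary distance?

A and B

A–B: 4/35 differ, p = 0.114, d = 0.124.
A–C: 6/35 differ, p = 0.171, d = 0.195.
B–C: 6/35 differ, p = 0.171, d = 0.195.
The smallest distance is between A and B.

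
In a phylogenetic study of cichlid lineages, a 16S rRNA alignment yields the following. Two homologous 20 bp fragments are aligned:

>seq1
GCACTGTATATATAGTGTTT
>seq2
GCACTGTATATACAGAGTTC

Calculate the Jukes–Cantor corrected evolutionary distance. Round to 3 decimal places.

0.167

The sequences differ at 3 of 20 sites (13, 16, 20), so p = 3/20 = 0.15.
d = −(3/4) ln(1 − 4p/3) = −0.75 ln(1 − 0.2) = −0.75 ln(0.8)
  = −0.75 × (-0.223144) = 0.167358 substitutions/site.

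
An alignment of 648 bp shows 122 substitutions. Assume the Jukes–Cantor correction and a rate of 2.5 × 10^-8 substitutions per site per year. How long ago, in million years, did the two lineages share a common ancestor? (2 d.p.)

p = 122/648 ≈ 0.188272.
d = −(3/4) ln(1 − 4p/3) = −0.75 ln(1 − 0.251029) = −0.75 ln(0.748971)
  = −0.75 × (-0.289055) = 0.216791 substitutions/site.
Under a molecular clock d = 2μt, so t = d/(2μ) = 0.216791 / (2 × 2.5 × 10^-8) = 4.34 million years.

4.34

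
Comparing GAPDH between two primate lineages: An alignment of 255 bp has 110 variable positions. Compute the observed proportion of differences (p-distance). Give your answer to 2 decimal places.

0.43

p = 110/255 = 0.431372… ≈ 0.43 (to 2 d.p.).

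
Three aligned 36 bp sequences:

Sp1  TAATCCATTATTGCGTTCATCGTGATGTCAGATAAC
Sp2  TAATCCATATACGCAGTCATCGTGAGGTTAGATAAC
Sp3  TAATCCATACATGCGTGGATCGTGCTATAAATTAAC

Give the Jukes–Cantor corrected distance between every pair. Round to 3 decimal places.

Sp1–Sp2: 8/36 sites differ → p ≈ 0.222222, d = −0.75 ln(1 − 0.296296) = 0.263548 ≈ 0.264.
Sp1–Sp3: 10/36 sites differ → p ≈ 0.277778, d = −0.75 ln(1 − 0.370371) = 0.346968 ≈ 0.347.
Sp2–Sp3: 12/36 sites differ → p ≈ 0.333333, d = −0.75 ln(1 − 0.444444) = 0.440839 ≈ 0.441.

d(Sp1,Sp2) = 0.264, d(Sp1,Sp3) = 0.347, d(Sp2,Sp3) = 0.441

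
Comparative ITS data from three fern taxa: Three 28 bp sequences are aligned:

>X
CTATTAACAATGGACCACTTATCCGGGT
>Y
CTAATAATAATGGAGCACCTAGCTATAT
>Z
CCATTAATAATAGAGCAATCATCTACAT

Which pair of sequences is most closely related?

X–Y: 9/28 differ, p = 0.321, d = 0.420.
X–Z: 10/28 differ, p = 0.357, d = 0.485.
Y–Z: 8/28 differ, p = 0.286, d = 0.360.
The smallest distance is between Y and Z.

Y and Z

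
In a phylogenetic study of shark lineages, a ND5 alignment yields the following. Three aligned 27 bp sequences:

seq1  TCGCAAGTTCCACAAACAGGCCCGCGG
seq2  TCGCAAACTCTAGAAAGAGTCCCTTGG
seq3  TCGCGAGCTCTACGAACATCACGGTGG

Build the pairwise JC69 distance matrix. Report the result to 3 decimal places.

seq1–seq2: 8/27 sites differ → p ≈ 0.296296, d = −0.75 ln(1 − 0.395061) = 0.376971 ≈ 0.377.
seq1–seq3: 9/27 sites differ → p ≈ 0.333333, d = −0.75 ln(1 − 0.444444) = 0.440839 ≈ 0.441.
seq2–seq3: 10/27 sites differ → p ≈ 0.37037, d = −0.75 ln(1 − 0.493827) = 0.510658 ≈ 0.511.

d(seq1,seq2) = 0.377, d(seq1,seq3) = 0.441, d(seq2,seq3) = 0.511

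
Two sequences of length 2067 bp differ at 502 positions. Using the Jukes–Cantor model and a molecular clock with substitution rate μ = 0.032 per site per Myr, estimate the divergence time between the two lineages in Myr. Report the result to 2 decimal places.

p = 502/2067 ≈ 0.242864.
d = −(3/4) ln(1 − 4p/3) = −0.75 ln(1 − 0.323819) = −0.75 ln(0.676181)
  = −0.75 × (-0.391294) = 0.293471 substitutions/site.
Under a molecular clock d = 2μt, so t = d/(2μ) = 0.293471 / (2 × 0.032) = 4.59 Myr.

4.59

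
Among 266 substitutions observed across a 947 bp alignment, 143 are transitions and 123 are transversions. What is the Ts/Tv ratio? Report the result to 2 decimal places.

R = 143/123 = 1.162601… ≈ 1.16 (to 2 d.p.).

1.16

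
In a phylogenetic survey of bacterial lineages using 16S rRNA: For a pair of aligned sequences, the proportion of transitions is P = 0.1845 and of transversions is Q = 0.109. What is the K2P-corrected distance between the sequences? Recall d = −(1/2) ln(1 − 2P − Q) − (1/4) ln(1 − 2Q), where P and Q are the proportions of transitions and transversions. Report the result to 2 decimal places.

0.39

Under the Kimura two-parameter model, d = −½ ln(1 − 2P − Q) − ¼ ln(1 − 2Q).
1 − 2P − Q = 0.522, giving −½ ln(0.522) = 0.325044.
1 − 2Q = 0.782, giving −¼ ln(0.782) = 0.061475.
d = 0.325044 + 0.061475 = 0.386519.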